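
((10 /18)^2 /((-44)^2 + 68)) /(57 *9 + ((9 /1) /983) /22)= 270325 /900423158814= 0.00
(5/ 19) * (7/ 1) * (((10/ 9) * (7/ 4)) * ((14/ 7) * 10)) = 12250/ 171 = 71.64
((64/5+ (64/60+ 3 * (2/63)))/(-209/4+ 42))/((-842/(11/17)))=32252/30810885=0.00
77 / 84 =0.92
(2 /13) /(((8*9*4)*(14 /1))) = 1 /26208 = 0.00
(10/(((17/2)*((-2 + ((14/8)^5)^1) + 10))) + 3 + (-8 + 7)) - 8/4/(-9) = 2894660/1274949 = 2.27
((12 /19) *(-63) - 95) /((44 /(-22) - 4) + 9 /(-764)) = 1956604 /87267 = 22.42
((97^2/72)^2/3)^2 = 7837433594376961/241864704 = 32404205.59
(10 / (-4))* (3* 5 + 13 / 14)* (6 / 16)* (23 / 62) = -76935 / 13888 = -5.54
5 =5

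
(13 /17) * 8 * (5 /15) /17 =104 /867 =0.12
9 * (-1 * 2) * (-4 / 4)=18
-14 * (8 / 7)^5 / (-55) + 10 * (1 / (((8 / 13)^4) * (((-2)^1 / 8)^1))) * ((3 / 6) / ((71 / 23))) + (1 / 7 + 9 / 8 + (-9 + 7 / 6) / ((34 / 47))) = -26558875849631 / 489647262720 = -54.24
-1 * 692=-692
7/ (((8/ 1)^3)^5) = 7/ 35184372088832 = 0.00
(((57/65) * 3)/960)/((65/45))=513/270400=0.00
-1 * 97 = -97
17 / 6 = 2.83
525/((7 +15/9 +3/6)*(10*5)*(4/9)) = 567/220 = 2.58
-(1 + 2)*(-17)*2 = 102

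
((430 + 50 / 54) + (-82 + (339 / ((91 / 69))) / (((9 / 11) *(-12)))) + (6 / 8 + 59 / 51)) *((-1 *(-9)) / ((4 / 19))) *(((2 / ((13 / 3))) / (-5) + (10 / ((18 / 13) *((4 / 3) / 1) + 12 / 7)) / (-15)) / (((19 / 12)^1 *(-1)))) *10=239503881941 / 9773946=24504.32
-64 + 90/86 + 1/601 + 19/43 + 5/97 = -156568950/2506771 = -62.46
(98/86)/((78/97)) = 4753/3354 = 1.42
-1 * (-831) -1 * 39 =792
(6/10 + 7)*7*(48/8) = 1596/5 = 319.20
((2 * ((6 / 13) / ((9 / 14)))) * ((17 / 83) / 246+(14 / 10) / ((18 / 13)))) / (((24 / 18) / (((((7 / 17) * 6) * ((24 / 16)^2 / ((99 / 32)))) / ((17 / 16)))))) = 3887736832 / 2109536715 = 1.84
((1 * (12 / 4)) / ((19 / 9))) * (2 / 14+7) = 1350 / 133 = 10.15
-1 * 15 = -15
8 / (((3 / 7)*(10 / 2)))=56 / 15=3.73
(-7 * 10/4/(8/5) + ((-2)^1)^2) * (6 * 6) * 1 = -999/4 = -249.75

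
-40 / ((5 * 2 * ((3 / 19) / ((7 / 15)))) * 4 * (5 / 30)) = -266 / 15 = -17.73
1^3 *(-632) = -632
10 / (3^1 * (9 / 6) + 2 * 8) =20 / 41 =0.49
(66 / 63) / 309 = 22 / 6489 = 0.00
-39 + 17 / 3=-33.33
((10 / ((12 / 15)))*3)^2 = 5625 / 4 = 1406.25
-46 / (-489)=46 / 489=0.09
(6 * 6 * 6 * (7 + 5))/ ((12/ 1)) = 216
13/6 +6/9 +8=65/6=10.83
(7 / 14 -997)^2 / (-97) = -3972049 / 388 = -10237.24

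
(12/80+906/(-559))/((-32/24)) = 49329/44720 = 1.10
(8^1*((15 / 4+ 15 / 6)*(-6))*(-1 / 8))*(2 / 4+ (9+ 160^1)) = 25425 / 4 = 6356.25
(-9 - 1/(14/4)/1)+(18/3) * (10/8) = -25/14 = -1.79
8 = 8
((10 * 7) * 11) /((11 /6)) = 420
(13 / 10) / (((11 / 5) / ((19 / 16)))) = 247 / 352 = 0.70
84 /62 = 42 /31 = 1.35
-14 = -14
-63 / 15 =-21 / 5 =-4.20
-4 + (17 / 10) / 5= -183 / 50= -3.66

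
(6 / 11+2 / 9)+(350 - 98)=25024 / 99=252.77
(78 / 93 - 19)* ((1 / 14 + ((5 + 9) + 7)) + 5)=-205495 / 434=-473.49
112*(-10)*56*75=-4704000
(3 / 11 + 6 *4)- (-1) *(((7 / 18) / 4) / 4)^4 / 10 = 24.27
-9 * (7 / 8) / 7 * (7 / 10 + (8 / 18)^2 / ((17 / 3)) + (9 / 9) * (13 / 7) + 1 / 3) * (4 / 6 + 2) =-93991 / 10710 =-8.78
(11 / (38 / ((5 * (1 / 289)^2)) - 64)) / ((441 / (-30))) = -0.00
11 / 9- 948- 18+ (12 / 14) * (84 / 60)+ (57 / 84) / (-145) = -963.58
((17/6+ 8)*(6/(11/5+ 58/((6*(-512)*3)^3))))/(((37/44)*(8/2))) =1399179549081600/159291210197771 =8.78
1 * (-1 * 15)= -15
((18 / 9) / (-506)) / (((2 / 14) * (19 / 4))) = -28 / 4807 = -0.01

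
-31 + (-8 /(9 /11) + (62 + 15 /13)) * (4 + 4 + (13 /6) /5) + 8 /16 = 147293 /351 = 419.64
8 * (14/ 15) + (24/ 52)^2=7.68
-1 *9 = -9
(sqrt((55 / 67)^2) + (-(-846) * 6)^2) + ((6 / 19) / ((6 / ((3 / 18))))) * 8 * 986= 98399765927 / 3819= 25765846.01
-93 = -93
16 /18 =8 /9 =0.89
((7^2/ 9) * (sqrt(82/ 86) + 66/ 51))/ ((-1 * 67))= -1078/ 10251 - 49 * sqrt(1763)/ 25929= -0.18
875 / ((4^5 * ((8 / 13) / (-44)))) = -125125 / 2048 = -61.10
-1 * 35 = -35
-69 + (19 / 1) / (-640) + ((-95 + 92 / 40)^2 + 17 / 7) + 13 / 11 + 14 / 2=2102992141 / 246400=8534.87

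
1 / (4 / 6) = 3 / 2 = 1.50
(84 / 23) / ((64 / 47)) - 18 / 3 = -1221 / 368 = -3.32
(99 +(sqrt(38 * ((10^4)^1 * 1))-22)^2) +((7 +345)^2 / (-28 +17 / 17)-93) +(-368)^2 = 13805774 / 27-4400 * sqrt(38) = 484201.54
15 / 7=2.14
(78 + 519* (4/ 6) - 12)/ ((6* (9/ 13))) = 2678/ 27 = 99.19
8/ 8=1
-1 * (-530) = 530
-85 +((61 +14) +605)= 595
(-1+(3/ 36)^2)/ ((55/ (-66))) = 143/ 120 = 1.19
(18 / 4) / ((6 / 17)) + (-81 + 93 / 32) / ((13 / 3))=-2193 / 416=-5.27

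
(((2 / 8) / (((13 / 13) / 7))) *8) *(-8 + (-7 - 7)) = -308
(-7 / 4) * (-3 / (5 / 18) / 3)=63 / 10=6.30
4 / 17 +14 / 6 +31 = 1712 / 51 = 33.57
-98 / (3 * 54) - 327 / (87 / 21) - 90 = -169.54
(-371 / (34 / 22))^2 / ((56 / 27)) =64239021 / 2312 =27785.04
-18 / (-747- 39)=3 / 131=0.02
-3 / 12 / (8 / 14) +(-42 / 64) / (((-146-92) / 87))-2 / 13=-4971 / 14144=-0.35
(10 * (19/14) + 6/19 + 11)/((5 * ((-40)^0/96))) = 63552/133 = 477.83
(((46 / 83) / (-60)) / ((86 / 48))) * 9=-828 / 17845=-0.05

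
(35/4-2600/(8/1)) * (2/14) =-45.18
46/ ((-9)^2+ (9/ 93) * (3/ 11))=7843/ 13815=0.57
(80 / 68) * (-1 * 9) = -180 / 17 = -10.59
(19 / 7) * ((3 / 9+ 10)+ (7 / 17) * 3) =11210 / 357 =31.40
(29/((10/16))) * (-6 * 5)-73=-1465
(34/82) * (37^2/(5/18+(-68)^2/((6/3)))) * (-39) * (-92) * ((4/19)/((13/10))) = 4624810560/32422759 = 142.64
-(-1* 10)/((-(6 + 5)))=-10/11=-0.91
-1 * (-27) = 27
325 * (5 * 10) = 16250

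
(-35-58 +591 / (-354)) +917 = 97035 / 118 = 822.33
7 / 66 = 0.11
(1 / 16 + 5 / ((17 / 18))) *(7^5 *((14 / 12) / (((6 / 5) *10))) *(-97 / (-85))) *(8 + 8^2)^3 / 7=769602546972 / 1445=532596918.32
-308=-308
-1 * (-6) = 6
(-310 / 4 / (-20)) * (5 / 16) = 155 / 128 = 1.21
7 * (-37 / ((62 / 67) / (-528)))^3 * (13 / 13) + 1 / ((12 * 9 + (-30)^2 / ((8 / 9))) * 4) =8794502022695691130975 / 133523262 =65864942864380.37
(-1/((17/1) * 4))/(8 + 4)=-0.00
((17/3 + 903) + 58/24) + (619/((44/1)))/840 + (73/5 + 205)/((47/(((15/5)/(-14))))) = 526983647/579040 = 910.10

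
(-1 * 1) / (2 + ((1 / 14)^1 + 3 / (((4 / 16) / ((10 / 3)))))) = -14 / 589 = -0.02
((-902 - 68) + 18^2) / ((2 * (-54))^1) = 323 / 54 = 5.98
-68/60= -17/15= -1.13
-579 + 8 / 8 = -578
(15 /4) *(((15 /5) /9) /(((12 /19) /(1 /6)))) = 95 /288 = 0.33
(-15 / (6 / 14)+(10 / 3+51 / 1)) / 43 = 58 / 129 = 0.45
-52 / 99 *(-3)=52 / 33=1.58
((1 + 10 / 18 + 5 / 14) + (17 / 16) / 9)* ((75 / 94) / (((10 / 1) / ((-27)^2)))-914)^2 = 52992417914623 / 35626752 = 1487433.32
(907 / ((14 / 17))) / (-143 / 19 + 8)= 292961 / 126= 2325.09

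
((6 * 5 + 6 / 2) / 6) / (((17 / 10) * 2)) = 55 / 34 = 1.62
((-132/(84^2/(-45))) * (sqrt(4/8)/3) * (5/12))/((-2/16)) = -0.66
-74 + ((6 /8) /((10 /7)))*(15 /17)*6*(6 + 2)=-880 /17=-51.76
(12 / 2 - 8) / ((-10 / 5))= 1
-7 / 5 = -1.40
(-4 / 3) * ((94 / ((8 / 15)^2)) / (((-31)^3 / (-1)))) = -3525 / 238328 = -0.01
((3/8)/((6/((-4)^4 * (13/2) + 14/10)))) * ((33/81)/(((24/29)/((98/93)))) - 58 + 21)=-9153479731/2410560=-3797.24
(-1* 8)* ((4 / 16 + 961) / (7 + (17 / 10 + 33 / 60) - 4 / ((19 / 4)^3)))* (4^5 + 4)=-216890359520 / 252759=-858091.54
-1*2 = -2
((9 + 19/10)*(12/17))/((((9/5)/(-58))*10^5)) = -3161/1275000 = -0.00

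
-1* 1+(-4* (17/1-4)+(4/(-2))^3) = -61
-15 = -15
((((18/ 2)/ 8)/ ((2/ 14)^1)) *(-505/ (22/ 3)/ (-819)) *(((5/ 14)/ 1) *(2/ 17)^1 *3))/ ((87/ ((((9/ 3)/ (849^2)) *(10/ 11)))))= 0.00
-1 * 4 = -4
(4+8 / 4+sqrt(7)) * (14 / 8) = 7 * sqrt(7) / 4+21 / 2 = 15.13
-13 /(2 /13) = -169 /2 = -84.50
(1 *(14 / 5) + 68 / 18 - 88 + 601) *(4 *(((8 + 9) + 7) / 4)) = 187048 / 15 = 12469.87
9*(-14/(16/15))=-945/8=-118.12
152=152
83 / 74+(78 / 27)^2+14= 140663 / 5994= 23.47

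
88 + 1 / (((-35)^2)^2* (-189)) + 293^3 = 7134086355440624 / 283618125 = 25153845.00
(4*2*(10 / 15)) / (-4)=-4 / 3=-1.33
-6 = -6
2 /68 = 1 /34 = 0.03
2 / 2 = 1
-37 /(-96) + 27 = 2629 /96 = 27.39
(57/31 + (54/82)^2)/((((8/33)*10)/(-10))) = -488466/52111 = -9.37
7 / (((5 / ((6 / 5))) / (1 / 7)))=6 / 25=0.24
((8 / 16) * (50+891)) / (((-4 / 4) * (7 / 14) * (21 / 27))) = -8469 / 7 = -1209.86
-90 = -90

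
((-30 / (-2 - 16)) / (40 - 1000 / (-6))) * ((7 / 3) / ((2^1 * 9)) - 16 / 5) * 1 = -0.02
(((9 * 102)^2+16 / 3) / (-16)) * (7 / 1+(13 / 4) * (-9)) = 56252183 / 48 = 1171920.48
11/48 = 0.23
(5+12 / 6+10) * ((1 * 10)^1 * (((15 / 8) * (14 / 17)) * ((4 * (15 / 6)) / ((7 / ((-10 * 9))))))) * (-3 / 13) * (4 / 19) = 405000 / 247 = 1639.68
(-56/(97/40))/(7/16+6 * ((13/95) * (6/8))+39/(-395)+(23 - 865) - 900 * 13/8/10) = 268979200/11499780389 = 0.02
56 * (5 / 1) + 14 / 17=4774 / 17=280.82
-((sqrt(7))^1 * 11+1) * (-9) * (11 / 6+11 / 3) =99 / 2+1089 * sqrt(7) / 2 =1490.11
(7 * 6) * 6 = 252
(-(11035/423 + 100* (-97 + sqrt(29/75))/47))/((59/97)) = 7397705/24957-1940* sqrt(87)/8319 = 294.24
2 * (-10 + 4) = -12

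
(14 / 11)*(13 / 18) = 91 / 99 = 0.92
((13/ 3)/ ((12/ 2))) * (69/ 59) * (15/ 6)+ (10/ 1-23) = -7709/ 708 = -10.89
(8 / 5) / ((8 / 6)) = 6 / 5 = 1.20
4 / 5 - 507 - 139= -3226 / 5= -645.20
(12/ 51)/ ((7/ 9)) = 36/ 119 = 0.30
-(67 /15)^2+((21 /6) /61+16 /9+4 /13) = -2118293 /118950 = -17.81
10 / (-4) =-5 / 2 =-2.50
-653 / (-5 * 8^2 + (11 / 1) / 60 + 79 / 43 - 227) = 1684740 / 1406047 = 1.20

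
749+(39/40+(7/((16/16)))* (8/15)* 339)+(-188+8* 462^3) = 31555634063/40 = 788890851.58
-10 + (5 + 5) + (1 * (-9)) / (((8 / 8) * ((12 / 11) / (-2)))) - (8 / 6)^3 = 763 / 54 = 14.13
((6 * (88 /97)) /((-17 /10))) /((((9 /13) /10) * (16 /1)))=-14300 /4947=-2.89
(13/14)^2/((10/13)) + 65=129597/1960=66.12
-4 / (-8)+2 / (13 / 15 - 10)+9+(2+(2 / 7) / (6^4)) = 7010525 / 621432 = 11.28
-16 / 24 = -2 / 3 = -0.67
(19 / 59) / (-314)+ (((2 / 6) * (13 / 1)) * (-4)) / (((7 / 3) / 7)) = -52.00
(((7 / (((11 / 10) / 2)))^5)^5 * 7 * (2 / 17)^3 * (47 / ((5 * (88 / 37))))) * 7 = 7668784778824291442921913951715328000000000000000000000000 / 5855400132985377990306632254793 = 1309694402543649668488208000.00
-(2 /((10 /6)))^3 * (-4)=864 /125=6.91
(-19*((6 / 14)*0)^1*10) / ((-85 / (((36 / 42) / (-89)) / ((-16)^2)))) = 0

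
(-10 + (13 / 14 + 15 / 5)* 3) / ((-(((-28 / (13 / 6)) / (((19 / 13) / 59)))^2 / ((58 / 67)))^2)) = -2739999025 / 151657126577918244864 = -0.00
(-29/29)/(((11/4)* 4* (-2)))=1/22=0.05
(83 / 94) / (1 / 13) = 11.48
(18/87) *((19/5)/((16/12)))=171/290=0.59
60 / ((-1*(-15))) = 4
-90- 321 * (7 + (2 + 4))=-4263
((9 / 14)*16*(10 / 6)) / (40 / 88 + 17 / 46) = 20240 / 973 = 20.80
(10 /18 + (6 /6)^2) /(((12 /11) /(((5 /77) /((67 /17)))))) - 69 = -249557 /3618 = -68.98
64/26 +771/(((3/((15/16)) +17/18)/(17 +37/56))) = 446407823/135772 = 3287.92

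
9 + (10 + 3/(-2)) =35/2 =17.50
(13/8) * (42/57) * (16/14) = 26/19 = 1.37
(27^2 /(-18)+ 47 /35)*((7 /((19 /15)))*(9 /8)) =-74007 /304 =-243.44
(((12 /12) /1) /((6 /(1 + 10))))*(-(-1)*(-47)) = -517 /6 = -86.17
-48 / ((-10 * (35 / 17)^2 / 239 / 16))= 4330.33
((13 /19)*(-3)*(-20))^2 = 1685.32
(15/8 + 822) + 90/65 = 85827/104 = 825.26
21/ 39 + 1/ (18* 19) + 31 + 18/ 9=149125/ 4446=33.54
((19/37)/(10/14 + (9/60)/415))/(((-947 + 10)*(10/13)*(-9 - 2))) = 1435070/15834407039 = 0.00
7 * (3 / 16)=21 / 16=1.31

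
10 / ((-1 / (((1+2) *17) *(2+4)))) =-3060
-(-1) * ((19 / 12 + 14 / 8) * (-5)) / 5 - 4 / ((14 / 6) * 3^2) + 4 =10 / 21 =0.48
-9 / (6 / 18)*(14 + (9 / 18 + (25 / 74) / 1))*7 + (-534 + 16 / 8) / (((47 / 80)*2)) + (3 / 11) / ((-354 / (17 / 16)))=-117632619099 / 36115552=-3257.12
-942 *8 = -7536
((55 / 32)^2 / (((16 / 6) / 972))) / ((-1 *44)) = -200475 / 8192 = -24.47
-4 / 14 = -2 / 7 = -0.29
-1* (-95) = 95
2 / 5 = 0.40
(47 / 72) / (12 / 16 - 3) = -47 / 162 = -0.29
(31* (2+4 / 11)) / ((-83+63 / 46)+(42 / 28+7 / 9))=-83421 / 90343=-0.92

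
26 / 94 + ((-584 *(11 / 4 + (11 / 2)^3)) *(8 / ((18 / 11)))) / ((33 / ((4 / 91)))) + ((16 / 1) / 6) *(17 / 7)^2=-168994247 / 269451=-627.18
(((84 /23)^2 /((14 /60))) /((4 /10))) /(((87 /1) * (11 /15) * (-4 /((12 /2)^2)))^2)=153090000 /53831569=2.84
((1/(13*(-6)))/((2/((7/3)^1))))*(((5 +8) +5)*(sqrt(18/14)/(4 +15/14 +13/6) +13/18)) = -7/36 - 63*sqrt(7)/3952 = -0.24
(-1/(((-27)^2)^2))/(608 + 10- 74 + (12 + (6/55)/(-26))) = -715/211267460817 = -0.00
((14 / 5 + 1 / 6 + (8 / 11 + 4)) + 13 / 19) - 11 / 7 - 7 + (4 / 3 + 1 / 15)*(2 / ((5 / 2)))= 203369 / 219450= 0.93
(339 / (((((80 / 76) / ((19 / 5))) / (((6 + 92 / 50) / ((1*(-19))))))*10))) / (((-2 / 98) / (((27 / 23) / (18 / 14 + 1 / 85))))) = 49688534133 / 22195000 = 2238.73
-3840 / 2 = -1920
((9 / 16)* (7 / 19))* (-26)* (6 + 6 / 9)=-1365 / 38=-35.92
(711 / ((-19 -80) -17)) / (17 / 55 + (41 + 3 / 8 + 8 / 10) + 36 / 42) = -0.14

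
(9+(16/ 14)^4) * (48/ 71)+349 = 356.24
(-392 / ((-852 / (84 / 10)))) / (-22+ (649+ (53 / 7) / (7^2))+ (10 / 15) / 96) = 67765824 / 10996749445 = 0.01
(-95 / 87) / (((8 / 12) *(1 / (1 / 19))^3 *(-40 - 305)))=1 / 1444722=0.00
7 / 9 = 0.78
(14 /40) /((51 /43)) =301 /1020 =0.30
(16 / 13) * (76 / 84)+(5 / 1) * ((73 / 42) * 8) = 6428 / 91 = 70.64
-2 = -2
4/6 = 2/3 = 0.67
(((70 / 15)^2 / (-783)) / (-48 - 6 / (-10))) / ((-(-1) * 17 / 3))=980 / 9464121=0.00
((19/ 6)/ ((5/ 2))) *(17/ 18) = 323/ 270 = 1.20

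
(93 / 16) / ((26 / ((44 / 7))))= 1023 / 728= 1.41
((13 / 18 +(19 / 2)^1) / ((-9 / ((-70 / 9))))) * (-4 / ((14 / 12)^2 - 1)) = -103040 / 1053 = -97.85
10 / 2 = 5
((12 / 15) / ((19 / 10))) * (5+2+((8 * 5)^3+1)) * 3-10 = 1536002 / 19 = 80842.21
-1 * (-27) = 27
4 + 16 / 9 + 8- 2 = 106 / 9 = 11.78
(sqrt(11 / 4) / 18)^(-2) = 1296 / 11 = 117.82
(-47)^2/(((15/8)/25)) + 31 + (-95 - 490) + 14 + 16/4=86752/3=28917.33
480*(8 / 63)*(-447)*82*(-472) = 7381626880 / 7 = 1054518125.71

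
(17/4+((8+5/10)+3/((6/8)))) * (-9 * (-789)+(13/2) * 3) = 954147/8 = 119268.38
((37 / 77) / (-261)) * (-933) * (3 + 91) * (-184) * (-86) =17116156192 / 6699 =2555031.53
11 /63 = 0.17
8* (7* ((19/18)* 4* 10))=21280/9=2364.44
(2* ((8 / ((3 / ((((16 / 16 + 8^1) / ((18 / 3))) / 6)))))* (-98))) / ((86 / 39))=-2548 / 43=-59.26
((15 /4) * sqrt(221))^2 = 49725 /16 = 3107.81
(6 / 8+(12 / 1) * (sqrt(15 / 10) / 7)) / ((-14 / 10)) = -30 * sqrt(6) / 49-15 / 28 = -2.04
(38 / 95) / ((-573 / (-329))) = 658 / 2865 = 0.23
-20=-20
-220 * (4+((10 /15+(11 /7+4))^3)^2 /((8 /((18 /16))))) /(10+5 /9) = -172792.83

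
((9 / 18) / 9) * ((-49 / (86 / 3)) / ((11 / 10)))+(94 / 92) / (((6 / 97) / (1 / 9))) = 1.75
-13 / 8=-1.62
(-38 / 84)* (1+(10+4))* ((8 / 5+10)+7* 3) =-3097 / 14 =-221.21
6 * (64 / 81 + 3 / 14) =1139 / 189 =6.03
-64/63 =-1.02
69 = 69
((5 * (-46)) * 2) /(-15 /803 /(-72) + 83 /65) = -360.17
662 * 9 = 5958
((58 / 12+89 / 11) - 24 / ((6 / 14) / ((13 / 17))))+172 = 159437 / 1122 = 142.10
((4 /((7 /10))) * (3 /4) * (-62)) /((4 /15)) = -6975 /7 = -996.43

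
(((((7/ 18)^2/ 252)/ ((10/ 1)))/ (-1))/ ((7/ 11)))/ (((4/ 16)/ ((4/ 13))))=-11/ 94770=-0.00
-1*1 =-1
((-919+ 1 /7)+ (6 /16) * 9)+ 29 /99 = -5073809 /5544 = -915.19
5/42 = 0.12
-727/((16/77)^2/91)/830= -392244853/212480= -1846.03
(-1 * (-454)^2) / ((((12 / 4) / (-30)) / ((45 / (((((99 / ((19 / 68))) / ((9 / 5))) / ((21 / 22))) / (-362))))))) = -162821369.27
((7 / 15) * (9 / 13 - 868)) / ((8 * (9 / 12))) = -15785 / 234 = -67.46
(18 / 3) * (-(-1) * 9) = 54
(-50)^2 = 2500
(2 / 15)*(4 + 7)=22 / 15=1.47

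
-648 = -648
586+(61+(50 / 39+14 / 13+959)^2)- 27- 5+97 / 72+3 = 924830.42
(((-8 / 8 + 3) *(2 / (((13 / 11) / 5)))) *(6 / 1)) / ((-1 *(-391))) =1320 / 5083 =0.26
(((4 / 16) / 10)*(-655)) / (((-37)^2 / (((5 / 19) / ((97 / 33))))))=-21615 / 20184536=-0.00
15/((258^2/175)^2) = 153125/1476922032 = 0.00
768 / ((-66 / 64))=-8192 / 11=-744.73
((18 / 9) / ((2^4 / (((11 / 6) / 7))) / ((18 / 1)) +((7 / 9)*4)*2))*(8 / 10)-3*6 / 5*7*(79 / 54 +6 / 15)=-417514 / 8925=-46.78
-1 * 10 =-10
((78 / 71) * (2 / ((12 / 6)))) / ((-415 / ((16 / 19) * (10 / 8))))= -312 / 111967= -0.00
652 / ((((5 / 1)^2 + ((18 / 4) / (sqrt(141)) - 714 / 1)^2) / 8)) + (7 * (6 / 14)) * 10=8401849344 * sqrt(141) / 9186517249742641 + 275689505214375230 / 9186517249742641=30.01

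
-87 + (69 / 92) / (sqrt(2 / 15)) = -87 + 3*sqrt(30) / 8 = -84.95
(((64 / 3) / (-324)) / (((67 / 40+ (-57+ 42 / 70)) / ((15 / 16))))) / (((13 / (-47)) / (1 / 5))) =-1880 / 2305017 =-0.00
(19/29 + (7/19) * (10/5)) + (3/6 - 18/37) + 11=505823/40774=12.41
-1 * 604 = -604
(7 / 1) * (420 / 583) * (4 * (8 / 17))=94080 / 9911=9.49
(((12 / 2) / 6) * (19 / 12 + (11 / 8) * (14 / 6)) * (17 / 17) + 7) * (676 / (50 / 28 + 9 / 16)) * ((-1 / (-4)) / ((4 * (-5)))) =-334789 / 7890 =-42.43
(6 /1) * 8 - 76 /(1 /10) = -712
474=474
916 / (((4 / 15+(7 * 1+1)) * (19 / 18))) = 61830 / 589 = 104.97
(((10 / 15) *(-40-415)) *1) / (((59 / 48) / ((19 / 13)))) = -360.68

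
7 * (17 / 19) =119 / 19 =6.26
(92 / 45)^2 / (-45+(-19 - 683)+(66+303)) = -4232 / 382725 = -0.01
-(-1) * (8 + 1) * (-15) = -135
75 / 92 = 0.82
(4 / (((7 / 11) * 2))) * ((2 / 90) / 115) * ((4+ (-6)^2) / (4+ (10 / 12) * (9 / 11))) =3872 / 746235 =0.01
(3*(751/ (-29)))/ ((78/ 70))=-26285/ 377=-69.72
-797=-797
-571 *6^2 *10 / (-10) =20556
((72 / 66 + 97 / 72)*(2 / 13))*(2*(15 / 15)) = 1931 / 2574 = 0.75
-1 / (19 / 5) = -5 / 19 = -0.26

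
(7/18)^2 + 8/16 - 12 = -3677/324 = -11.35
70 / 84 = 5 / 6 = 0.83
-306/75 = -102/25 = -4.08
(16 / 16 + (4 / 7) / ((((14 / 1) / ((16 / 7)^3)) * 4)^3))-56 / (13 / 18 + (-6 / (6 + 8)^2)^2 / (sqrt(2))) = -57794142276781498150095 / 755153372551802697137 + 392073696 * sqrt(2) / 7794004391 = -76.46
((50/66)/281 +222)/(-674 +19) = -2058631/6073815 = -0.34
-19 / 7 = -2.71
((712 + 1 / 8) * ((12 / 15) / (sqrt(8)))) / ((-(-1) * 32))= 5697 * sqrt(2) / 1280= 6.29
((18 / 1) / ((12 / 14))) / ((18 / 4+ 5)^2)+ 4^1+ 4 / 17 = 27420 / 6137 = 4.47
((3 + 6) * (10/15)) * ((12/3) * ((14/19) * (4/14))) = 96/19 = 5.05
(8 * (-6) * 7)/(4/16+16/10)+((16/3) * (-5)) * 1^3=-23120/111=-208.29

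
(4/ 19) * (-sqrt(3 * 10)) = -1.15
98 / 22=49 / 11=4.45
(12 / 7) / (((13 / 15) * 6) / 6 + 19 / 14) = 360 / 467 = 0.77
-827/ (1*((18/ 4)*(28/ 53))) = -43831/ 126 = -347.87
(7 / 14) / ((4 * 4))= 1 / 32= 0.03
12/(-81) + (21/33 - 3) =-746/297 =-2.51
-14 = -14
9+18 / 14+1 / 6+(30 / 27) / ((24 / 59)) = 9967 / 756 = 13.18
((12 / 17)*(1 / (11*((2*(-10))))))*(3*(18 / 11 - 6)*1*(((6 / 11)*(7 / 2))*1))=9072 / 113135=0.08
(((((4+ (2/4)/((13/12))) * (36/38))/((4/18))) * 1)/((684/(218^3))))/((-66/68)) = -15322783128/51623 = -296820.86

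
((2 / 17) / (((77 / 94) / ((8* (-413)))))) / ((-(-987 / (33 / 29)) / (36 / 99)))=-7552 / 37961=-0.20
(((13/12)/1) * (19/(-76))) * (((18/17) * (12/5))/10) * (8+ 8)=-468/425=-1.10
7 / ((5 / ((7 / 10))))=49 / 50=0.98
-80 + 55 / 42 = -78.69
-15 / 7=-2.14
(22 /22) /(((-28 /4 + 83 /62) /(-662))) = 41044 /351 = 116.93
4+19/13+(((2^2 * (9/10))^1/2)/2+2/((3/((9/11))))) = 9877/1430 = 6.91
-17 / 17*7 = -7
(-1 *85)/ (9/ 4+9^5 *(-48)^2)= -340/ 544195593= -0.00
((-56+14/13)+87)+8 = 521/13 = 40.08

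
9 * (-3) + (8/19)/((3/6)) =-497/19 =-26.16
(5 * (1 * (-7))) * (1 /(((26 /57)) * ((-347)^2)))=-1995 /3130634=-0.00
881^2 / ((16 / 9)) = 6985449 / 16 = 436590.56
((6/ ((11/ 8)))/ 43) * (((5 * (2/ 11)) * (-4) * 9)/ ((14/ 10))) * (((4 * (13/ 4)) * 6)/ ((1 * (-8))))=842400/ 36421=23.13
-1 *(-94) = 94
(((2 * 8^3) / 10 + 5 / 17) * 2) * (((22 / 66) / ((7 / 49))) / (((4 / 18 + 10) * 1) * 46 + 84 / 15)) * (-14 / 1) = -1283163 / 91001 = -14.10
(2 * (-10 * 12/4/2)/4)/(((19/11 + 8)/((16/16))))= -165/214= -0.77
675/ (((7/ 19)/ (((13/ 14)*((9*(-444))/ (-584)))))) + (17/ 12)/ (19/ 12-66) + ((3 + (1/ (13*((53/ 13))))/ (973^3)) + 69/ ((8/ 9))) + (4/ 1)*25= 260543439323131076359/ 22039753425141032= 11821.52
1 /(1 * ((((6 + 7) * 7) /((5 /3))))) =5 /273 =0.02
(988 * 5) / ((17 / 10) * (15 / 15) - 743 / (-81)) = 4001400 / 8807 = 454.34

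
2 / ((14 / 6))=6 / 7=0.86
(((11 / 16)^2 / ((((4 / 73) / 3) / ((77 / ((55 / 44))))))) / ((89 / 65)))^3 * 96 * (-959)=-53694592379695061008837623 / 369606787072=-145274909059598.16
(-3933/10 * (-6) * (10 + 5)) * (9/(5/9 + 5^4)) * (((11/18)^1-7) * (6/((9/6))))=-7327179/563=-13014.53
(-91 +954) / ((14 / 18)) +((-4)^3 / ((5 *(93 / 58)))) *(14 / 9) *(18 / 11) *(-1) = 40455757 / 35805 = 1129.89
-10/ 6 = -5/ 3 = -1.67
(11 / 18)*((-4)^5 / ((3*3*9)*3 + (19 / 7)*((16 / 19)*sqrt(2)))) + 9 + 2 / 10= 630784*sqrt(2) / 26036001 + 95817214 / 14464445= 6.66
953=953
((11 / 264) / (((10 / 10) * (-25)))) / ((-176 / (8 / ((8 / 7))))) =7 / 105600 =0.00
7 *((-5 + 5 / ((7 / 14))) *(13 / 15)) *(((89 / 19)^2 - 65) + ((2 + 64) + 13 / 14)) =1568333 / 2166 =724.07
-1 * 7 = -7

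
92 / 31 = 2.97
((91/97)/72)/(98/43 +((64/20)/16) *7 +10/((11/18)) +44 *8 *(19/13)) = 399685/16395771096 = 0.00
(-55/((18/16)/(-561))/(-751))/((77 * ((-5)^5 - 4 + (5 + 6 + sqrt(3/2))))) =1496 * sqrt(6)/61329775899 + 9329056/61329775899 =0.00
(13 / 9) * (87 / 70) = 377 / 210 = 1.80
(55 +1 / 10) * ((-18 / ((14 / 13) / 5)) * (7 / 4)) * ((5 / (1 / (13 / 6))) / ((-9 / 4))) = 465595 / 12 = 38799.58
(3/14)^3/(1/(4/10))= 27/6860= 0.00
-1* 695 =-695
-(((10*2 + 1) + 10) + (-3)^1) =-28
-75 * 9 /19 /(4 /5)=-3375 /76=-44.41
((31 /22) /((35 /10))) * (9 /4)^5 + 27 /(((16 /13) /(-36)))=-60439689 /78848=-766.53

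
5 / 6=0.83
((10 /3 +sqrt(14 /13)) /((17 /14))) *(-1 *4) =-14.40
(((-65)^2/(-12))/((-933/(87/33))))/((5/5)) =122525/123156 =0.99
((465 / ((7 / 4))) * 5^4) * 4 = 4650000 / 7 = 664285.71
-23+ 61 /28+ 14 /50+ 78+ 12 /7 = 41421 /700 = 59.17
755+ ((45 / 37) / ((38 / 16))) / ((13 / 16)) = 6905705 / 9139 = 755.63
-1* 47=-47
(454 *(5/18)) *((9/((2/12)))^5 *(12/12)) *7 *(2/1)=810681359040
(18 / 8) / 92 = 0.02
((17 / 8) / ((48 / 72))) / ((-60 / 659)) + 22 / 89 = -990027 / 28480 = -34.76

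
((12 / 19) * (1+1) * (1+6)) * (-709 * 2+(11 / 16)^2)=-7620627 / 608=-12533.93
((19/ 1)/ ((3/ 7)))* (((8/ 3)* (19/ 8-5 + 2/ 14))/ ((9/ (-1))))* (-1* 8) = -21128/ 81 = -260.84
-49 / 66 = -0.74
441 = 441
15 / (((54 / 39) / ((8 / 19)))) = 260 / 57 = 4.56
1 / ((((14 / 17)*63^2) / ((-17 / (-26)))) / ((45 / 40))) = 289 / 1284192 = 0.00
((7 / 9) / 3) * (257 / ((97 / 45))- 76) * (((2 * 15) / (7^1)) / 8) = 20965 / 3492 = 6.00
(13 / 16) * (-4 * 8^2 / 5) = -208 / 5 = -41.60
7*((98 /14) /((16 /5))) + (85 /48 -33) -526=-541.92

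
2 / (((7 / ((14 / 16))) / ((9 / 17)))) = 9 / 68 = 0.13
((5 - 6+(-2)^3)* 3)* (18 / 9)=-54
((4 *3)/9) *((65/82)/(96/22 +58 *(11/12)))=2860/155677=0.02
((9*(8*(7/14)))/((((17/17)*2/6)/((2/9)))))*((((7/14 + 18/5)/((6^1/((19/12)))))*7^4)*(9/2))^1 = 5611137/20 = 280556.85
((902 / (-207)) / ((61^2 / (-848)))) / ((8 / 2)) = 191224 / 770247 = 0.25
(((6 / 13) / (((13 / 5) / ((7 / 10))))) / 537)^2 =49 / 915123001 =0.00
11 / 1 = 11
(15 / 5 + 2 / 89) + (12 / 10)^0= 358 / 89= 4.02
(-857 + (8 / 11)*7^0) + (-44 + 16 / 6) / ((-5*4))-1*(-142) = -117514 / 165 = -712.21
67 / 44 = 1.52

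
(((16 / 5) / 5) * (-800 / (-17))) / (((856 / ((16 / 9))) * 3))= 1024 / 49113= 0.02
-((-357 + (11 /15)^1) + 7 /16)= 85399 /240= 355.83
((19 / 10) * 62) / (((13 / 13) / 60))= 7068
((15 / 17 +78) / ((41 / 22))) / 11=2682 / 697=3.85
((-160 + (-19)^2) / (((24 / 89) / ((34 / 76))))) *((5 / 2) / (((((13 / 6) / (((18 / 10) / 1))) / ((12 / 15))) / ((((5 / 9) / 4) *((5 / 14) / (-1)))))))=-1520565 / 55328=-27.48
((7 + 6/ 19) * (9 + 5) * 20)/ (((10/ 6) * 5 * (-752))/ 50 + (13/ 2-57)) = -46704/ 4009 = -11.65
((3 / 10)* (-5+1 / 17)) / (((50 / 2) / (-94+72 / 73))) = 171108 / 31025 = 5.52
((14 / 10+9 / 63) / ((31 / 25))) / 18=15 / 217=0.07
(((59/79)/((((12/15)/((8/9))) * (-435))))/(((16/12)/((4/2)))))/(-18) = 59/371142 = 0.00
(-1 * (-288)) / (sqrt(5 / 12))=576 * sqrt(15) / 5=446.17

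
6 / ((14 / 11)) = 33 / 7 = 4.71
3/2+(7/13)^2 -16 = -4803/338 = -14.21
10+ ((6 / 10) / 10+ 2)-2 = 503 / 50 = 10.06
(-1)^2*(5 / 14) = 5 / 14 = 0.36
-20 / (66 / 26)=-260 / 33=-7.88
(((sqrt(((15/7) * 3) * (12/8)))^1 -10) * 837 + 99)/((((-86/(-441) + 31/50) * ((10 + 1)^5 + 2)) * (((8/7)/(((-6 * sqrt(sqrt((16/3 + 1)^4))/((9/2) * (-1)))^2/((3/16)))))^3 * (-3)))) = 1190548950364443443200/1538140897860183 -2868569676768051200 * sqrt(210)/170904544206687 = 530785.73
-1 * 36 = -36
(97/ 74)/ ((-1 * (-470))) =97/ 34780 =0.00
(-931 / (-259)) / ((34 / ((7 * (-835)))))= -777385 / 1258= -617.95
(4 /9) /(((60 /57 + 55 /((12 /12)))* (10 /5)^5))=19 /76680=0.00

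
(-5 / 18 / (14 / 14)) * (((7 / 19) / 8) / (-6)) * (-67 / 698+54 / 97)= 1091755 / 1111461696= 0.00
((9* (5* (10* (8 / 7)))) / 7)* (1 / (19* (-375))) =-48 / 4655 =-0.01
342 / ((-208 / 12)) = -513 / 26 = -19.73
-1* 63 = -63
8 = 8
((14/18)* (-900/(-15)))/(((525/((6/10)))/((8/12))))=8/225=0.04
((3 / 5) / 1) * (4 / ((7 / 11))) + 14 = 622 / 35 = 17.77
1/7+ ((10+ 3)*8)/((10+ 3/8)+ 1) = 65/7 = 9.29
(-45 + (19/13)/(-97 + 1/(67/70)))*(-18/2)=11286714/27859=405.14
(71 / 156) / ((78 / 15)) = 355 / 4056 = 0.09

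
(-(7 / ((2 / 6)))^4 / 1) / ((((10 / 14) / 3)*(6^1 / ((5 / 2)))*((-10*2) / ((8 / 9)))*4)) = 151263 / 40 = 3781.58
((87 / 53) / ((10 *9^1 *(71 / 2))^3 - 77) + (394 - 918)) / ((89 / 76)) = -34419403505858822 / 76921627963583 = -447.46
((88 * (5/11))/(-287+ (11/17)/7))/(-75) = 476/256065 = 0.00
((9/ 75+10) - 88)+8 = -1747/ 25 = -69.88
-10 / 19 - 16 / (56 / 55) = -2160 / 133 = -16.24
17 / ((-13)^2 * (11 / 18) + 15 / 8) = 1224 / 7571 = 0.16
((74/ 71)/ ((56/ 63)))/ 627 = 111/ 59356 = 0.00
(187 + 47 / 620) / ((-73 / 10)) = -115987 / 4526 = -25.63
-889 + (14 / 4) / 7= -1777 / 2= -888.50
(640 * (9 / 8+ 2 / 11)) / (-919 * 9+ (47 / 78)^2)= -11194560 / 110700821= -0.10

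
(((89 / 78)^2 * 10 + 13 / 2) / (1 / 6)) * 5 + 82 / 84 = 4163389 / 7098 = 586.56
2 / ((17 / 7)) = 14 / 17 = 0.82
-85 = -85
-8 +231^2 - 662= 52691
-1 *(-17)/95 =17/95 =0.18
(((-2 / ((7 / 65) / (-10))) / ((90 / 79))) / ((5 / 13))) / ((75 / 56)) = 213616 / 675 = 316.47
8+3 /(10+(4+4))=49 /6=8.17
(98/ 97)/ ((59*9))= 98/ 51507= 0.00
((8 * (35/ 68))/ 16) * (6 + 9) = 525/ 136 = 3.86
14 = 14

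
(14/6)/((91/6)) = 2/13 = 0.15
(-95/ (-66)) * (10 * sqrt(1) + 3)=1235/ 66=18.71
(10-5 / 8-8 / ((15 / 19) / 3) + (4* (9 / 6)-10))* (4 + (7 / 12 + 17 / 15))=-343343 / 2400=-143.06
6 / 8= 3 / 4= 0.75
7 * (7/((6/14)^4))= 117649/81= 1452.46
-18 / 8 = -9 / 4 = -2.25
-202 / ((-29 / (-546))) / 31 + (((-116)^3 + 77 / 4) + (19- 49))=-1561029.43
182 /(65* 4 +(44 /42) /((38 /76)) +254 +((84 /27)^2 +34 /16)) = 825552 /2394551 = 0.34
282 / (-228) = -1.24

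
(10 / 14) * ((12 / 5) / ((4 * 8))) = 3 / 56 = 0.05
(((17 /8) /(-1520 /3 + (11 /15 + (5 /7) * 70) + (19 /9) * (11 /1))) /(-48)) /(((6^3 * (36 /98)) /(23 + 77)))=104125 /807542784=0.00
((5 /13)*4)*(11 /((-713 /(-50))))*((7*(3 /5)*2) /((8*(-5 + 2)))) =-3850 /9269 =-0.42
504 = 504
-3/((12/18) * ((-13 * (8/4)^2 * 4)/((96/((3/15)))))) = 135/13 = 10.38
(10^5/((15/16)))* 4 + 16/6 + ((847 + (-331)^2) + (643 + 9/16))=25810603/48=537720.90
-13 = -13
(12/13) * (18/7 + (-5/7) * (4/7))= 1272/637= 2.00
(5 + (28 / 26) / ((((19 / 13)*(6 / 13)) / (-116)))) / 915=-10271 / 52155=-0.20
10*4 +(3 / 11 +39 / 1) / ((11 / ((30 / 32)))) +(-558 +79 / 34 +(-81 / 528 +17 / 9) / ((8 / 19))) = -1204281251 / 2369664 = -508.21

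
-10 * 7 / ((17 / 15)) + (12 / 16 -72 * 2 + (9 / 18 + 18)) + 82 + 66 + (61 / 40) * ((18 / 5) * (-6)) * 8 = -513459 / 1700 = -302.03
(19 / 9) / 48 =19 / 432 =0.04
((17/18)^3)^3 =118587876497/198359290368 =0.60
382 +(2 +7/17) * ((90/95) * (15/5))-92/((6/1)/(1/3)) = 1115542/2907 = 383.74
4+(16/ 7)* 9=24.57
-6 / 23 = -0.26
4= 4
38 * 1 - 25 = 13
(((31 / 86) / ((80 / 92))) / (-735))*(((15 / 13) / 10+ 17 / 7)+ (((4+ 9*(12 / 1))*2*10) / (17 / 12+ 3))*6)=-20946156787 / 12194473200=-1.72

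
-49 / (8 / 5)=-245 / 8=-30.62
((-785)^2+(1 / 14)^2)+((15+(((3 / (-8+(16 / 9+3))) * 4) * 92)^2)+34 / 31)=3748787873631 / 5109916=733630.04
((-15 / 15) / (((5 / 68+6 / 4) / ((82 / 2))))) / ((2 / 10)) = -13940 / 107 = -130.28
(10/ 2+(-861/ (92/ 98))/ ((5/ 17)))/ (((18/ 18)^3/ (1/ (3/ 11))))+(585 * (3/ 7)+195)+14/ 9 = -158929613/ 14490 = -10968.23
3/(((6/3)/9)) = 27/2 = 13.50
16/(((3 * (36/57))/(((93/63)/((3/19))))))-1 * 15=36259/567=63.95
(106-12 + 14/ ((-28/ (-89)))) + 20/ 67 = 18599/ 134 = 138.80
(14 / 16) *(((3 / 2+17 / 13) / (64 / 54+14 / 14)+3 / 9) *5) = 260645 / 36816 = 7.08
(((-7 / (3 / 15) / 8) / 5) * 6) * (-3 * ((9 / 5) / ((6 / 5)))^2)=567 / 16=35.44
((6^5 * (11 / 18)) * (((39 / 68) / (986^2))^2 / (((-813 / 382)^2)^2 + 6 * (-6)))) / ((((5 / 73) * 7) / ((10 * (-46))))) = 40784451431087988 / 397982270663158355417075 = 0.00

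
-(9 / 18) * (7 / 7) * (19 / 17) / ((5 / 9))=-171 / 170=-1.01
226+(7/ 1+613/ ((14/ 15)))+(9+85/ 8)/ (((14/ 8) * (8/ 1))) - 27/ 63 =99765/ 112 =890.76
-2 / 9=-0.22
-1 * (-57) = 57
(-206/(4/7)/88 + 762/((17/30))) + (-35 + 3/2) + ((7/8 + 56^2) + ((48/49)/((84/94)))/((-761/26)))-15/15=3469856247615/780980816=4442.95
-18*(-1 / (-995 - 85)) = -1 / 60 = -0.02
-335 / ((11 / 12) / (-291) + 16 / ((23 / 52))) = -26905860 / 2905091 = -9.26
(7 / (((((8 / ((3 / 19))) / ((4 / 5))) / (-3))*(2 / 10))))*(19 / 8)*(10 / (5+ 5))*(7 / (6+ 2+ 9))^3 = -21609 / 78608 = -0.27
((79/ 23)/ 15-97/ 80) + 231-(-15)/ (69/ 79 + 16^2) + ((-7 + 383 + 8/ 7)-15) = 592.22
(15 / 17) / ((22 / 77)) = 105 / 34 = 3.09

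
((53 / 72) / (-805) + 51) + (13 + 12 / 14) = 3759067 / 57960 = 64.86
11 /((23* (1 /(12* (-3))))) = -396 /23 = -17.22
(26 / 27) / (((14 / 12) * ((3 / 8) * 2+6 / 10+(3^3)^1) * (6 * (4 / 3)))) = 130 / 35721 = 0.00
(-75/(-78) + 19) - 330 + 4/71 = -572227/1846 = -309.98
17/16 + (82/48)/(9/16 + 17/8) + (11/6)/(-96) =41587/24768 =1.68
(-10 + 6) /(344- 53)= -4 /291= -0.01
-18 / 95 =-0.19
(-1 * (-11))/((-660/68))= -17/15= -1.13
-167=-167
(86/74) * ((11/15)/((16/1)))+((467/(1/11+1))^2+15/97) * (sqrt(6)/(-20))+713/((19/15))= 94980587/168720 - 2559712753 * sqrt(6)/279360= -21881.17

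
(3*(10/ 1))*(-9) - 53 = -323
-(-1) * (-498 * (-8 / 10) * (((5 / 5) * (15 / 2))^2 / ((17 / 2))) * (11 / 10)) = 49302 / 17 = 2900.12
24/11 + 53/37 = 1471/407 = 3.61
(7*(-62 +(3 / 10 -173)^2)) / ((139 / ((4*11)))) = 229177333 / 3475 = 65950.31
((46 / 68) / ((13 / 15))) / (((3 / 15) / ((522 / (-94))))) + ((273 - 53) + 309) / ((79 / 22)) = 206200037 / 1641146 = 125.64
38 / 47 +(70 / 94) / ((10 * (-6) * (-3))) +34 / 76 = 40507 / 32148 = 1.26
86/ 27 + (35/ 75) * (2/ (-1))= 304/ 135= 2.25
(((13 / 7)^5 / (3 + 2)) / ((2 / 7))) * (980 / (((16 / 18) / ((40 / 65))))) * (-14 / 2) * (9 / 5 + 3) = -12338352 / 35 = -352524.34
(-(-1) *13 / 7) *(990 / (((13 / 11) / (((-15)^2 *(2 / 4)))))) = 175017.86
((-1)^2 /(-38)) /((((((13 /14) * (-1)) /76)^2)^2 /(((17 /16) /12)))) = -8958841696 /85683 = -104557.98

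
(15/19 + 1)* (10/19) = 340/361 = 0.94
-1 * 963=-963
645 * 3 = 1935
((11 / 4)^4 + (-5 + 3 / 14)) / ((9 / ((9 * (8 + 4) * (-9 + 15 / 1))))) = 845199 / 224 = 3773.21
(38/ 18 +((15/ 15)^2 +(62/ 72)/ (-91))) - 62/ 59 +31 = 709799/ 21476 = 33.05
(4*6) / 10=2.40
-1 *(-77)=77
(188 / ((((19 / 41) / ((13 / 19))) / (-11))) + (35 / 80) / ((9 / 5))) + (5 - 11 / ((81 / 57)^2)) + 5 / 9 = -12855094277 / 4210704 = -3052.96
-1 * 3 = -3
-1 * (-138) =138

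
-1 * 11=-11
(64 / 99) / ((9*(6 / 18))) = 64 / 297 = 0.22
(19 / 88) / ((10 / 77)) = 133 / 80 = 1.66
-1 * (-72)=72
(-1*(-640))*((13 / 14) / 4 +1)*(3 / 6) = 2760 / 7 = 394.29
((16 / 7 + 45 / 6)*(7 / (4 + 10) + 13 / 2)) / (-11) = -137 / 22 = -6.23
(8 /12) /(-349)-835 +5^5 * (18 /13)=47528539 /13611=3491.92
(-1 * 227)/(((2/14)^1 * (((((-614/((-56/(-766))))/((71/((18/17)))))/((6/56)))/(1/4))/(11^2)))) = 232068683/5643888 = 41.12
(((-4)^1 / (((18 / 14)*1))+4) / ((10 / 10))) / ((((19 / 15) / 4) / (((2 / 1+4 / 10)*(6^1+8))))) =1792 / 19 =94.32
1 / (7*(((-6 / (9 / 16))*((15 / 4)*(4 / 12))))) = -3 / 280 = -0.01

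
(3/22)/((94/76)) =57/517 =0.11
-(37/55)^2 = -1369/3025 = -0.45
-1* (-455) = 455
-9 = -9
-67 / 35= -1.91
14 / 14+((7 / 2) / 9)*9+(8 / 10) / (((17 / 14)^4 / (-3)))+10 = 11188561 / 835210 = 13.40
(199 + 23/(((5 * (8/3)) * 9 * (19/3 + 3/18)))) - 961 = -594337/780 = -761.97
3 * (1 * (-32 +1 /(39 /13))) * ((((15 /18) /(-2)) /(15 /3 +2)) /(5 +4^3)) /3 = 475 /17388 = 0.03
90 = 90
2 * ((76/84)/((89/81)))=1026/623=1.65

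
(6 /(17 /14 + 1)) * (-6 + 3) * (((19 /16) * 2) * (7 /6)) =-2793 /124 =-22.52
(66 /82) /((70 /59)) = 1947 /2870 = 0.68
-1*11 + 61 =50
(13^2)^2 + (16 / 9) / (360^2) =2082096901 / 72900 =28561.00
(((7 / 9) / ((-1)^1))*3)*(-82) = 574 / 3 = 191.33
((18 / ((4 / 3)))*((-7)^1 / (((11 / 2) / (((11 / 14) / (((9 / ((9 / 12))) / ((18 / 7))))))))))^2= 6561 / 784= 8.37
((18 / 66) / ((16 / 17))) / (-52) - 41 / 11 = -3.73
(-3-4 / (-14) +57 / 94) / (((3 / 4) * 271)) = -2774 / 267477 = -0.01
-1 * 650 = -650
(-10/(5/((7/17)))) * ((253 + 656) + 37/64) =-407491/544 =-749.06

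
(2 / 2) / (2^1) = 1 / 2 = 0.50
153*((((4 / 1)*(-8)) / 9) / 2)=-272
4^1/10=2/5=0.40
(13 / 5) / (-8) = -0.32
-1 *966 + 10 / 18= -8689 / 9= -965.44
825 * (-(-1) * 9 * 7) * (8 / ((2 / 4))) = 831600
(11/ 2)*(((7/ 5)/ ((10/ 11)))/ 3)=847/ 300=2.82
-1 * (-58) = 58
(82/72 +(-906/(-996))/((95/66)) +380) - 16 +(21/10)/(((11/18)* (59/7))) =67459295093/184225140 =366.18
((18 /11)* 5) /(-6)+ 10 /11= -5 /11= -0.45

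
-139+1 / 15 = -2084 / 15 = -138.93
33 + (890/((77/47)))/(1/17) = 9268.19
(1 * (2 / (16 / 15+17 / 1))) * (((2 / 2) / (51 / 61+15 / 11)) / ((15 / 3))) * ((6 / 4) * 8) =1342 / 11111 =0.12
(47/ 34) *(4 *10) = 940/ 17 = 55.29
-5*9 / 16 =-45 / 16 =-2.81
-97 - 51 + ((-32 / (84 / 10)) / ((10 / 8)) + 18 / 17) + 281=46771 / 357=131.01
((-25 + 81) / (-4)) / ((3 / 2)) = -28 / 3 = -9.33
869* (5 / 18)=4345 / 18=241.39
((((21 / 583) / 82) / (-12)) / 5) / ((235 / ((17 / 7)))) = -17 / 224688200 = -0.00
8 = 8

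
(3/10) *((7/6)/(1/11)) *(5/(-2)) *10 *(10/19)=-1925/38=-50.66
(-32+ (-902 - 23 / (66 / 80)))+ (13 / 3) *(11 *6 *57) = 15340.12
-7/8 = -0.88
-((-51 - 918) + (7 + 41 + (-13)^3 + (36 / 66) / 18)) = 102893 / 33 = 3117.97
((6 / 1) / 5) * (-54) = -324 / 5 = -64.80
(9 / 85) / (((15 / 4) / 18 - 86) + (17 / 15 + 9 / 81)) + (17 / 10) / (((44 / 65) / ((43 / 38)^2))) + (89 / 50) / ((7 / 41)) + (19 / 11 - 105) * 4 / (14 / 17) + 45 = -463362096347979 / 1046034466400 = -442.97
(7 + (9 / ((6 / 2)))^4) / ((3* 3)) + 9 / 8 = 785 / 72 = 10.90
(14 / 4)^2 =49 / 4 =12.25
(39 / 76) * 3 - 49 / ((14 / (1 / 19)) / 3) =75 / 76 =0.99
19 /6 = 3.17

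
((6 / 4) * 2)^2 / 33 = 3 / 11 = 0.27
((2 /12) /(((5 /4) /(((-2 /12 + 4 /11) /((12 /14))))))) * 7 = 637 /2970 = 0.21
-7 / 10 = -0.70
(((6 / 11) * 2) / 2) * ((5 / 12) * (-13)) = -65 / 22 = -2.95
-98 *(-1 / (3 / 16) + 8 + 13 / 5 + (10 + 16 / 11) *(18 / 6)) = -640822 / 165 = -3883.77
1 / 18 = 0.06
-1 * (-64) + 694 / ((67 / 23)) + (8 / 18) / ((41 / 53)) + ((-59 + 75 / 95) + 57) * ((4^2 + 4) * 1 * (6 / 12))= 136556336 / 469737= 290.71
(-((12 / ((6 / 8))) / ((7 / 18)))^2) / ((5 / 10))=-3385.47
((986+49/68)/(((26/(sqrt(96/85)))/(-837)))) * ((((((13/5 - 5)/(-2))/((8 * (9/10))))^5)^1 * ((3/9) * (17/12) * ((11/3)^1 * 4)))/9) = -22880077 * sqrt(510)/154664640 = -3.34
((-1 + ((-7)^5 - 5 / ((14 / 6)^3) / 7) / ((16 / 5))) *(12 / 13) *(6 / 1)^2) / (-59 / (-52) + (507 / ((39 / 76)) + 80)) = -21795169608 / 133483595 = -163.28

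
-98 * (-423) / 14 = 2961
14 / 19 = 0.74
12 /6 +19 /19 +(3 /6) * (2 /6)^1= 19 /6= 3.17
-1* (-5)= 5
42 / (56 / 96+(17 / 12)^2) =16.21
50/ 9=5.56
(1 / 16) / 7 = 1 / 112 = 0.01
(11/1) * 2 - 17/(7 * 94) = 14459/658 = 21.97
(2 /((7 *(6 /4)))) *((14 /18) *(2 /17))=8 /459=0.02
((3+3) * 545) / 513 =1090 / 171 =6.37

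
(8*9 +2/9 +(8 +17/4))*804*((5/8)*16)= 2037470/3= 679156.67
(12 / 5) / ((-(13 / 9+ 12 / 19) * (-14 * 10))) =513 / 62125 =0.01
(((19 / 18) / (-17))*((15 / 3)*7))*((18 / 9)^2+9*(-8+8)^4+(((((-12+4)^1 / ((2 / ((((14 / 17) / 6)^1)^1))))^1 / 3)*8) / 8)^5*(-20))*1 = -111623159817890 / 12827693806929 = -8.70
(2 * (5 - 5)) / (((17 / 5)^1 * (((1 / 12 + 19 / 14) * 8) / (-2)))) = 0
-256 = -256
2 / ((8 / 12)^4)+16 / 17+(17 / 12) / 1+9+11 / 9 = 27791 / 1224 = 22.71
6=6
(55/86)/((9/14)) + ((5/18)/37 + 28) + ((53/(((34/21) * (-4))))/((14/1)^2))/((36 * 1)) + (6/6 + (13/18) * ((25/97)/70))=634772609431/21156379776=30.00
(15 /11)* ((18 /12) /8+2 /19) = 1335 /3344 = 0.40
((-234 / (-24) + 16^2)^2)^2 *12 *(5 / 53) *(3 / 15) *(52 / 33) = 16598789232493 / 9328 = 1779458536.93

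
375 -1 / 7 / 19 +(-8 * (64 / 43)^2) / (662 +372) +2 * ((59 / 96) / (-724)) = 1656760158947989 / 4418337620928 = 374.97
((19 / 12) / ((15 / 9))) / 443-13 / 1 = -115161 / 8860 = -13.00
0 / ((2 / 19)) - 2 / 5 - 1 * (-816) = 4078 / 5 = 815.60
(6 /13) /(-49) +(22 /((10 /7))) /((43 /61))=2990699 /136955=21.84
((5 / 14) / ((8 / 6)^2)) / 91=45 / 20384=0.00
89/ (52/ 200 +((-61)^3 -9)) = -4450/ 11349487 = -0.00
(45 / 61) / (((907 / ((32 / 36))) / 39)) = 1560 / 55327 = 0.03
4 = 4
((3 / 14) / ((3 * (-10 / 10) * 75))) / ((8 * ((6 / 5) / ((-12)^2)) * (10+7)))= -1 / 1190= -0.00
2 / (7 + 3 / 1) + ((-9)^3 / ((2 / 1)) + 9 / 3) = -3613 / 10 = -361.30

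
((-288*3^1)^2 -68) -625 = 745803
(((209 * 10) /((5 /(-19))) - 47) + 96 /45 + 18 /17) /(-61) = 2036381 /15555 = 130.91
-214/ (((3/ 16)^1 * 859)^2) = -54784/ 6640929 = -0.01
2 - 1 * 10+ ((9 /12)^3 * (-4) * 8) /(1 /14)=-197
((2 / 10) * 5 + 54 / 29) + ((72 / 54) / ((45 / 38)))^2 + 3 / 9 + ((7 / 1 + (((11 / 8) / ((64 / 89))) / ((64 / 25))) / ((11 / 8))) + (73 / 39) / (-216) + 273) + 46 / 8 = 8182482050393 / 28142899200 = 290.75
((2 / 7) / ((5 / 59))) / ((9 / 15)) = 118 / 21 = 5.62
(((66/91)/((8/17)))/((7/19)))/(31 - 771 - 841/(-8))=-7106/1078441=-0.01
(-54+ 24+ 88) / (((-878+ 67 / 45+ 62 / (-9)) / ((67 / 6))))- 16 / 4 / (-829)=-8000731 / 10985079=-0.73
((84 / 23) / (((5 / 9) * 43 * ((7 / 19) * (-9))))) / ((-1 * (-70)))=-114 / 173075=-0.00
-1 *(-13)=13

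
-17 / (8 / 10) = -85 / 4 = -21.25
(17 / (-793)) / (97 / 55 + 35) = -935 / 1603446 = -0.00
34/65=0.52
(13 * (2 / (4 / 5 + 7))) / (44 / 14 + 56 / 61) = 2135 / 2601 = 0.82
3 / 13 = 0.23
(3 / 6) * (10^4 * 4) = 20000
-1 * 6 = -6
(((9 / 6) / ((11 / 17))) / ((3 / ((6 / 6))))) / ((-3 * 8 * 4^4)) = -17 / 135168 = -0.00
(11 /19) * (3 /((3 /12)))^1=132 /19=6.95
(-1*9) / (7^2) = -0.18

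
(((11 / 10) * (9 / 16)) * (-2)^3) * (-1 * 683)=3380.85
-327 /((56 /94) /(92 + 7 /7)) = -51047.04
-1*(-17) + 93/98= 1759/98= 17.95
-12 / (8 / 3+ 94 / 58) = -1044 / 373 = -2.80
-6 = -6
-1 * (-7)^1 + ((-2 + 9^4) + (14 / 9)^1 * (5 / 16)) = 472787 / 72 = 6566.49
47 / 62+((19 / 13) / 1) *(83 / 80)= 73327 / 32240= 2.27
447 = 447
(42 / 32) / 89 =21 / 1424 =0.01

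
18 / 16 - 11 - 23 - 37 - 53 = -983 / 8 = -122.88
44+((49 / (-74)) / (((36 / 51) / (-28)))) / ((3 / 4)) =26314 / 333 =79.02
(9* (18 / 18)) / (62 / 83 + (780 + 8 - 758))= 747 / 2552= 0.29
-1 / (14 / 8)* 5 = -20 / 7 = -2.86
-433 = -433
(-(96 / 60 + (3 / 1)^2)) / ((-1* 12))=53 / 60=0.88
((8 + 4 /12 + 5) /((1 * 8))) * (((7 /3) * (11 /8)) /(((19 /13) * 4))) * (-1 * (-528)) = 55055 /114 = 482.94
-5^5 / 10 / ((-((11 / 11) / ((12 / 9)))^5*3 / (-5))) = -1600000 / 729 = -2194.79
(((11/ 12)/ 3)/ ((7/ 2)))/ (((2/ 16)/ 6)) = 88/ 21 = 4.19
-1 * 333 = -333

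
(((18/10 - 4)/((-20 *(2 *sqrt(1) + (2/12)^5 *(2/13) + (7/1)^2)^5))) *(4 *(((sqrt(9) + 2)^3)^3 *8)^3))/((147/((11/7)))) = 649654133582102112921600000000000000000000/12492341963991483154361136592907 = 52004190683.76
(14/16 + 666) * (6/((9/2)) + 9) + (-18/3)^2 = 166249/24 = 6927.04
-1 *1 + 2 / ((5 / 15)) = 5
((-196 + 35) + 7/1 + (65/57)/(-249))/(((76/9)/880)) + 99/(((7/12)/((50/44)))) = -3325661930/209741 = -15856.04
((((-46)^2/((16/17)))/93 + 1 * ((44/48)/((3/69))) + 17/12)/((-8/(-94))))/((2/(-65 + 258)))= 157499773/2976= 52923.31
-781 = -781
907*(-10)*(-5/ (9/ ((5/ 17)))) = 1482.03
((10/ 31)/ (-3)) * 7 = -70/ 93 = -0.75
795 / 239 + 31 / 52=48749 / 12428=3.92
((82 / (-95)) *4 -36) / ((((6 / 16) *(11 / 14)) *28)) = -14992 / 3135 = -4.78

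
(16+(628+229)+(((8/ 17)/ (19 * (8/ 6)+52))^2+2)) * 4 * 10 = 8506715360/ 243049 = 35000.00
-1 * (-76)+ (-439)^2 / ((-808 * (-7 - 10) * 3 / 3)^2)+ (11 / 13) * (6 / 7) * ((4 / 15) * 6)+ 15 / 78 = 6640693537623 / 85848351680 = 77.35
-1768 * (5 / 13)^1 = -680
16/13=1.23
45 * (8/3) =120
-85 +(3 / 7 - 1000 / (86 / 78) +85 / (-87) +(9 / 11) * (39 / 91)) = -285802820 / 288057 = -992.17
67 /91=0.74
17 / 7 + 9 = 80 / 7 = 11.43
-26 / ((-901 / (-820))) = -21320 / 901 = -23.66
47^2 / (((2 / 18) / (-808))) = -16063848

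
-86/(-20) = 43/10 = 4.30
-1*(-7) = 7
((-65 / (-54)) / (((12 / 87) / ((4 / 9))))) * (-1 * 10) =-9425 / 243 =-38.79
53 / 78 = 0.68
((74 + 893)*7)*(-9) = -60921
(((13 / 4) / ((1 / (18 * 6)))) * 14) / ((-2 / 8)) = -19656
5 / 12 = 0.42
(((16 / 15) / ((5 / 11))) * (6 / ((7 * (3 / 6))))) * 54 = 217.23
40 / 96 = 5 / 12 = 0.42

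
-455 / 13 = -35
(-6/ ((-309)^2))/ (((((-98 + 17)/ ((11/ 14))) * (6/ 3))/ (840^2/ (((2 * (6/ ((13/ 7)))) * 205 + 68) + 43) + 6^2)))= 6016186/ 37421199963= 0.00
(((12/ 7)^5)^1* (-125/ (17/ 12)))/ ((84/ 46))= -1430784000/ 2000033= -715.38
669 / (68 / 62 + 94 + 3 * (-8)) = 20739 / 2204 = 9.41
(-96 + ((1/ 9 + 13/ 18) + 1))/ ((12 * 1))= -565/ 72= -7.85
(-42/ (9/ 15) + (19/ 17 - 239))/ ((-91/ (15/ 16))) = 39255/ 12376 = 3.17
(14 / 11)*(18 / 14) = 18 / 11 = 1.64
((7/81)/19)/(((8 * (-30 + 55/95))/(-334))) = 1169/181116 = 0.01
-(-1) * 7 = 7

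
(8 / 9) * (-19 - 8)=-24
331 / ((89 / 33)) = 10923 / 89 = 122.73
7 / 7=1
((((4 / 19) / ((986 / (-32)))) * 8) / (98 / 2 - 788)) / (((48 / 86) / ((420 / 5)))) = 77056 / 6922213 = 0.01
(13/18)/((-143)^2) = 1/28314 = 0.00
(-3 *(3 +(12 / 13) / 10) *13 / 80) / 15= -201 / 2000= -0.10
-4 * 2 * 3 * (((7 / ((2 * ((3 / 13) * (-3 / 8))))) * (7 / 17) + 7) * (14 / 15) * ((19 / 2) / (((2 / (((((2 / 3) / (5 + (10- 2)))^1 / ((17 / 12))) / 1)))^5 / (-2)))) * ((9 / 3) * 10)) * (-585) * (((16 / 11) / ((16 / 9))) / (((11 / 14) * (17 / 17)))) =12165889720320 / 83416566093289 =0.15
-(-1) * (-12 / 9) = -4 / 3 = -1.33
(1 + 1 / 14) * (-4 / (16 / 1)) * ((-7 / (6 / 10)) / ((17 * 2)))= 25 / 272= 0.09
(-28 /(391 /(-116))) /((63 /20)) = 9280 /3519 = 2.64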